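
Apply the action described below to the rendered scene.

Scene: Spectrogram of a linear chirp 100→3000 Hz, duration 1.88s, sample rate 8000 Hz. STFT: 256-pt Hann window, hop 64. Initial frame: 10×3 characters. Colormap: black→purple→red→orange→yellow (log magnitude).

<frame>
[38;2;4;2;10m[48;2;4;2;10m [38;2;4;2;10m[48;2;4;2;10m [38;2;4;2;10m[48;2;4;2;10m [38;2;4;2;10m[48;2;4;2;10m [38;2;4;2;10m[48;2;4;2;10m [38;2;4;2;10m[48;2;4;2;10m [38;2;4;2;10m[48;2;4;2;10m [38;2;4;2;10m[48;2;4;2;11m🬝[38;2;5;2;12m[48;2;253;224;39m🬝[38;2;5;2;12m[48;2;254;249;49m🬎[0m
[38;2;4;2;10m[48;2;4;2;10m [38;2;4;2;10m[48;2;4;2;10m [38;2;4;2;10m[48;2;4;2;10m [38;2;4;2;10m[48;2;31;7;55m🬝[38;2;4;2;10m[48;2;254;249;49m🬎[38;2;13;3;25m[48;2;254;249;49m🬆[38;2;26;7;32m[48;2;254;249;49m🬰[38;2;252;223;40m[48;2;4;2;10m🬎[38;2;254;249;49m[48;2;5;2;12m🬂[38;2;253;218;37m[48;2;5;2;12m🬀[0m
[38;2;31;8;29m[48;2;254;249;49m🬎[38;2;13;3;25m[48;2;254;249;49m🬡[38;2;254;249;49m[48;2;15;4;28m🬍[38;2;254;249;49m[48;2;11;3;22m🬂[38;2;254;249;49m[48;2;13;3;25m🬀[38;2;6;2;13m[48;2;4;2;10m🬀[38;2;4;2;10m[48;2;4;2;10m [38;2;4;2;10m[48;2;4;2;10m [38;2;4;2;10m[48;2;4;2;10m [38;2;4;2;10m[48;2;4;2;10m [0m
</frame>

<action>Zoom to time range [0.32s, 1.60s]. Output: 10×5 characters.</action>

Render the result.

<frame>
[38;2;4;2;10m[48;2;4;2;10m [38;2;4;2;10m[48;2;4;2;10m [38;2;4;2;10m[48;2;4;2;10m [38;2;4;2;10m[48;2;4;2;10m [38;2;4;2;10m[48;2;4;2;10m [38;2;4;2;10m[48;2;4;2;10m [38;2;4;2;10m[48;2;4;2;10m [38;2;4;2;10m[48;2;4;2;10m [38;2;4;2;10m[48;2;4;2;10m [38;2;4;2;10m[48;2;4;2;10m [0m
[38;2;4;2;10m[48;2;4;2;10m [38;2;4;2;10m[48;2;4;2;10m [38;2;4;2;10m[48;2;4;2;10m [38;2;4;2;10m[48;2;4;2;10m [38;2;4;2;10m[48;2;4;2;10m [38;2;4;2;10m[48;2;4;2;10m [38;2;4;2;10m[48;2;4;2;10m [38;2;4;2;10m[48;2;5;2;12m🬝[38;2;5;2;12m[48;2;111;28;85m🬝[38;2;5;2;13m[48;2;254;249;49m🬎[0m
[38;2;4;2;10m[48;2;4;2;10m [38;2;4;2;10m[48;2;4;2;10m [38;2;4;2;10m[48;2;4;2;10m [38;2;4;2;10m[48;2;5;2;12m🬝[38;2;5;2;12m[48;2;197;51;80m🬝[38;2;7;2;15m[48;2;254;249;49m🬎[38;2;5;2;13m[48;2;253;235;43m🬂[38;2;253;241;46m[48;2;18;4;33m🬍[38;2;253;238;44m[48;2;7;2;16m🬆[38;2;254;249;49m[48;2;28;7;25m🬀[0m
[38;2;6;2;14m[48;2;253;222;38m🬝[38;2;11;3;22m[48;2;254;249;49m🬎[38;2;7;2;16m[48;2;253;227;40m🬂[38;2;254;249;49m[48;2;45;11;42m🬍[38;2;254;249;49m[48;2;34;9;31m🬂[38;2;254;249;49m[48;2;25;7;25m🬀[38;2;10;3;20m[48;2;4;2;10m🬀[38;2;4;2;10m[48;2;4;2;10m [38;2;4;2;10m[48;2;4;2;10m [38;2;4;2;10m[48;2;4;2;10m [0m
[38;2;254;249;49m[48;2;15;4;29m🬂[38;2;253;220;38m[48;2;6;2;14m🬀[38;2;6;2;13m[48;2;4;2;10m🬀[38;2;4;2;10m[48;2;4;2;10m [38;2;4;2;10m[48;2;4;2;10m [38;2;4;2;10m[48;2;4;2;10m [38;2;4;2;10m[48;2;4;2;10m [38;2;4;2;10m[48;2;4;2;10m [38;2;4;2;10m[48;2;4;2;10m [38;2;4;2;10m[48;2;4;2;10m [0m
</frame>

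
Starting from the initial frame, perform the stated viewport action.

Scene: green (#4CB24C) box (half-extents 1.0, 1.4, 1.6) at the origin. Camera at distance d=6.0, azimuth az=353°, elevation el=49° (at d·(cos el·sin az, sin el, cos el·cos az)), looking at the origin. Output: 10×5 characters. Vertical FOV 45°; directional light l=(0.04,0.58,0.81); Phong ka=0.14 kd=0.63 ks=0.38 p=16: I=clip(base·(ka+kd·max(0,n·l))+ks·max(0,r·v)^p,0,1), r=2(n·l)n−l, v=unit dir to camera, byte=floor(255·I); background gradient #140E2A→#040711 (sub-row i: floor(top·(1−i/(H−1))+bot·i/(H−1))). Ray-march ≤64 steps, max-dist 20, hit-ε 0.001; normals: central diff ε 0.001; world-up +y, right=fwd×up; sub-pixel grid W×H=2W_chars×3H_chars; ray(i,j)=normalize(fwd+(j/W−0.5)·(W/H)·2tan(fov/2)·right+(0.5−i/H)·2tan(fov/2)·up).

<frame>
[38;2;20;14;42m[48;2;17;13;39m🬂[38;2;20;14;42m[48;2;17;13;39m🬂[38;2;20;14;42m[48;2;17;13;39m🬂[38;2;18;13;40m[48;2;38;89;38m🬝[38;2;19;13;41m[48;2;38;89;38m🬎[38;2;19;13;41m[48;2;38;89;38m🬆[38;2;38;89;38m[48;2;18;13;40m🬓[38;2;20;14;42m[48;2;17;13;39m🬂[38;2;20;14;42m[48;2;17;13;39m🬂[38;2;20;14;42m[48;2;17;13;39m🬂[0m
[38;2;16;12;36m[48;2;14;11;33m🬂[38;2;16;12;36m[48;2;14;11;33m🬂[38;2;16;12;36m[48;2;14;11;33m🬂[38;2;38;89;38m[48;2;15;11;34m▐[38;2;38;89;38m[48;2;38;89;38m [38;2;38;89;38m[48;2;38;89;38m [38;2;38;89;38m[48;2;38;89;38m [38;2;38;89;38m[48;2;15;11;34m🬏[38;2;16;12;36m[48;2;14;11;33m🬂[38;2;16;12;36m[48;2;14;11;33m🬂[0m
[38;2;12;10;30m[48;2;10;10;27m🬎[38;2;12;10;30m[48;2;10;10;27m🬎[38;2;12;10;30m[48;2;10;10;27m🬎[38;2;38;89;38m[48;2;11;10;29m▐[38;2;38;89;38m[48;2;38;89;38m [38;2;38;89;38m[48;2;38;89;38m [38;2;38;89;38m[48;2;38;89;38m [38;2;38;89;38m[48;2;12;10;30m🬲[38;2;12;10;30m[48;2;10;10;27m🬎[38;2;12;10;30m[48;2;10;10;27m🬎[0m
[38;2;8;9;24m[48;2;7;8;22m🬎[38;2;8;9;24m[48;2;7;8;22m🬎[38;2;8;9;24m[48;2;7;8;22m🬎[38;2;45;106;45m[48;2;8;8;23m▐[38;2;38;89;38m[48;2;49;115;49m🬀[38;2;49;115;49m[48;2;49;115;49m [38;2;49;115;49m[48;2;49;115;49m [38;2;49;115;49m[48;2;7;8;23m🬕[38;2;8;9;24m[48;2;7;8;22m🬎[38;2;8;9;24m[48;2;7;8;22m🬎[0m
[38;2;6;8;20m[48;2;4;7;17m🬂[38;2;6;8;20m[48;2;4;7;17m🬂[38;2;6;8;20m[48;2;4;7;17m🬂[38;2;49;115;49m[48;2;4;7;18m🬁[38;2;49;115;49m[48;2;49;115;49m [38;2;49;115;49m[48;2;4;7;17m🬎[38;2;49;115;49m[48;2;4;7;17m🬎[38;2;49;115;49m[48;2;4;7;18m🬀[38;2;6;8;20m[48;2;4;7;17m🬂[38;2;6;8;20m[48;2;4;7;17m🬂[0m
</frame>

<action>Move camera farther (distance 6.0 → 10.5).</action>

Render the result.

<frame>
[38;2;20;14;42m[48;2;17;13;39m🬂[38;2;20;14;42m[48;2;17;13;39m🬂[38;2;20;14;42m[48;2;17;13;39m🬂[38;2;20;14;42m[48;2;17;13;39m🬂[38;2;20;14;42m[48;2;17;13;39m🬂[38;2;20;14;42m[48;2;17;13;39m🬂[38;2;20;14;42m[48;2;17;13;39m🬂[38;2;20;14;42m[48;2;17;13;39m🬂[38;2;20;14;42m[48;2;17;13;39m🬂[38;2;20;14;42m[48;2;17;13;39m🬂[0m
[38;2;16;12;36m[48;2;14;11;33m🬂[38;2;16;12;36m[48;2;14;11;33m🬂[38;2;16;12;36m[48;2;14;11;33m🬂[38;2;16;12;36m[48;2;14;11;33m🬂[38;2;38;89;38m[48;2;15;11;35m🬩[38;2;16;12;36m[48;2;38;89;38m🬂[38;2;16;12;36m[48;2;14;11;33m🬂[38;2;16;12;36m[48;2;14;11;33m🬂[38;2;16;12;36m[48;2;14;11;33m🬂[38;2;16;12;36m[48;2;14;11;33m🬂[0m
[38;2;12;10;30m[48;2;10;10;27m🬎[38;2;12;10;30m[48;2;10;10;27m🬎[38;2;12;10;30m[48;2;10;10;27m🬎[38;2;12;10;30m[48;2;10;10;27m🬎[38;2;38;89;38m[48;2;11;10;29m▐[38;2;38;89;38m[48;2;38;89;38m [38;2;41;97;41m[48;2;11;10;29m▌[38;2;12;10;30m[48;2;10;10;27m🬎[38;2;12;10;30m[48;2;10;10;27m🬎[38;2;12;10;30m[48;2;10;10;27m🬎[0m
[38;2;8;9;24m[48;2;7;8;22m🬎[38;2;8;9;24m[48;2;7;8;22m🬎[38;2;8;9;24m[48;2;7;8;22m🬎[38;2;8;9;24m[48;2;7;8;22m🬎[38;2;49;115;49m[48;2;8;8;23m▐[38;2;49;115;49m[48;2;49;115;49m [38;2;49;115;49m[48;2;7;8;23m🬄[38;2;8;9;24m[48;2;7;8;22m🬎[38;2;8;9;24m[48;2;7;8;22m🬎[38;2;8;9;24m[48;2;7;8;22m🬎[0m
[38;2;6;8;20m[48;2;4;7;17m🬂[38;2;6;8;20m[48;2;4;7;17m🬂[38;2;6;8;20m[48;2;4;7;17m🬂[38;2;6;8;20m[48;2;4;7;17m🬂[38;2;6;8;20m[48;2;4;7;17m🬂[38;2;6;8;20m[48;2;4;7;17m🬂[38;2;6;8;20m[48;2;4;7;17m🬂[38;2;6;8;20m[48;2;4;7;17m🬂[38;2;6;8;20m[48;2;4;7;17m🬂[38;2;6;8;20m[48;2;4;7;17m🬂[0m
</frame>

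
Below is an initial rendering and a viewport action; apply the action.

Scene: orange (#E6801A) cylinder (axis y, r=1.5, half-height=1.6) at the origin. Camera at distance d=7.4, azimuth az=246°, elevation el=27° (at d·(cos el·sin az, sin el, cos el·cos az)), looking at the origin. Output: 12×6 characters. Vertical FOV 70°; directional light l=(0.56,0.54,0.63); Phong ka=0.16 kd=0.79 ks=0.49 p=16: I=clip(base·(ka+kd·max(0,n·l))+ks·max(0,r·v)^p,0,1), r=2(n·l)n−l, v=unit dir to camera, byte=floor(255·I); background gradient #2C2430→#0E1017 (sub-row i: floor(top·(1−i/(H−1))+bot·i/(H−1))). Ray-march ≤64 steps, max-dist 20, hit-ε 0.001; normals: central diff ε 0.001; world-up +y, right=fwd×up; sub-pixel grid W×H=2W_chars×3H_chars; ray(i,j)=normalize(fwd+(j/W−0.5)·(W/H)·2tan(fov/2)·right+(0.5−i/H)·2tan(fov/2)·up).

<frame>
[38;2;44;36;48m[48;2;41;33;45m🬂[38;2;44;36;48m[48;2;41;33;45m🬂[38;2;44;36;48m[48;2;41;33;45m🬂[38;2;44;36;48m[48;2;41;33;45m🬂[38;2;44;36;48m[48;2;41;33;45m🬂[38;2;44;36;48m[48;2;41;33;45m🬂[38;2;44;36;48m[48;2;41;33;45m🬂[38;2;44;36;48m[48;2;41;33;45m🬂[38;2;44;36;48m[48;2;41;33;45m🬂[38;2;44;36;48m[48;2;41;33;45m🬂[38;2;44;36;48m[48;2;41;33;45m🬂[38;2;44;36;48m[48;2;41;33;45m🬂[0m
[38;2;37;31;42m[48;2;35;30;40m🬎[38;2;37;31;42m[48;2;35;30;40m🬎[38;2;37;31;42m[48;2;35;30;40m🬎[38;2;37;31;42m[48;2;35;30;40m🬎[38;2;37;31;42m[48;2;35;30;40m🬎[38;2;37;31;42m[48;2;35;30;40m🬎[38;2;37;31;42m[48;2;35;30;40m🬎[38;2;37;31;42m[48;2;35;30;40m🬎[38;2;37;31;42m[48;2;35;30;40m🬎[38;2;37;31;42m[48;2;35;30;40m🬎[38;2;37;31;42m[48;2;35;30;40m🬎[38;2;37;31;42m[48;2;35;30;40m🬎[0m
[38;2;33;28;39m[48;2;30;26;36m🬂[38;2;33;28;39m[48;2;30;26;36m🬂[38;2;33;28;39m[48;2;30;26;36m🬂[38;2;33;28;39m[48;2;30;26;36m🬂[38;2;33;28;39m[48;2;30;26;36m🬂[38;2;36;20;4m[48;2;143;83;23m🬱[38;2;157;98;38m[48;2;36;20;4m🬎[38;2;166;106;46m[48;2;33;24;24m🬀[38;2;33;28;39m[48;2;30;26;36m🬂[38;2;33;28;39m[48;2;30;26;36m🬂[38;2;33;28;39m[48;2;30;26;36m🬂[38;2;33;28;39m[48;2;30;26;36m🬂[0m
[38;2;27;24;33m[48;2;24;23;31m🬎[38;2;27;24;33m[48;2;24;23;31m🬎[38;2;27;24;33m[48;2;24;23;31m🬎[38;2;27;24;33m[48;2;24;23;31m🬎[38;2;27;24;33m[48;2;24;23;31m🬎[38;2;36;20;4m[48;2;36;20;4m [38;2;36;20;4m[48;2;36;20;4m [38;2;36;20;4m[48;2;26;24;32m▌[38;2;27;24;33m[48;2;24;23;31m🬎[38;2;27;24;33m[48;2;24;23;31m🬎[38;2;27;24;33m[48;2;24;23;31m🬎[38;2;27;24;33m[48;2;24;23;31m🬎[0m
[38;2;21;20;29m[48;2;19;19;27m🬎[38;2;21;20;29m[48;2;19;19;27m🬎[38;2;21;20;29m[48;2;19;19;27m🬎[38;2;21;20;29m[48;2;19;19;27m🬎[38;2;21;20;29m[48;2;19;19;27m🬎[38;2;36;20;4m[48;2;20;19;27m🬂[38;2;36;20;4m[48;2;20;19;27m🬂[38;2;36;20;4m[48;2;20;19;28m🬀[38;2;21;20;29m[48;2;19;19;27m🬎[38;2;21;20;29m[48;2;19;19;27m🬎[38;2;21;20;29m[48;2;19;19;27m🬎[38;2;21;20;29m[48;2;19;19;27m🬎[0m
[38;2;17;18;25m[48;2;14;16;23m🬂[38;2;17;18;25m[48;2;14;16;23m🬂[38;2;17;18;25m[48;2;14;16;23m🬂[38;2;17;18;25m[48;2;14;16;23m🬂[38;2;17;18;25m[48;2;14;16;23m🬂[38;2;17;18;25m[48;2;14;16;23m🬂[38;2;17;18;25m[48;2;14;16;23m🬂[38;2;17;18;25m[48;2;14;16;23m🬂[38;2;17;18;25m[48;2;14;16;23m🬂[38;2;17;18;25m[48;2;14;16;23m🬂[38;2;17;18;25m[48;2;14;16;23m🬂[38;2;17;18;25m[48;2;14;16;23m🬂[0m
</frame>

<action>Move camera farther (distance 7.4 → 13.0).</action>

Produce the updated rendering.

<frame>
[38;2;44;36;48m[48;2;41;33;45m🬂[38;2;44;36;48m[48;2;41;33;45m🬂[38;2;44;36;48m[48;2;41;33;45m🬂[38;2;44;36;48m[48;2;41;33;45m🬂[38;2;44;36;48m[48;2;41;33;45m🬂[38;2;44;36;48m[48;2;41;33;45m🬂[38;2;44;36;48m[48;2;41;33;45m🬂[38;2;44;36;48m[48;2;41;33;45m🬂[38;2;44;36;48m[48;2;41;33;45m🬂[38;2;44;36;48m[48;2;41;33;45m🬂[38;2;44;36;48m[48;2;41;33;45m🬂[38;2;44;36;48m[48;2;41;33;45m🬂[0m
[38;2;37;31;42m[48;2;35;30;40m🬎[38;2;37;31;42m[48;2;35;30;40m🬎[38;2;37;31;42m[48;2;35;30;40m🬎[38;2;37;31;42m[48;2;35;30;40m🬎[38;2;37;31;42m[48;2;35;30;40m🬎[38;2;37;31;42m[48;2;35;30;40m🬎[38;2;37;31;42m[48;2;35;30;40m🬎[38;2;37;31;42m[48;2;35;30;40m🬎[38;2;37;31;42m[48;2;35;30;40m🬎[38;2;37;31;42m[48;2;35;30;40m🬎[38;2;37;31;42m[48;2;35;30;40m🬎[38;2;37;31;42m[48;2;35;30;40m🬎[0m
[38;2;33;28;39m[48;2;30;26;36m🬂[38;2;33;28;39m[48;2;30;26;36m🬂[38;2;33;28;39m[48;2;30;26;36m🬂[38;2;33;28;39m[48;2;30;26;36m🬂[38;2;33;28;39m[48;2;30;26;36m🬂[38;2;31;27;37m[48;2;36;20;4m🬝[38;2;165;105;46m[48;2;32;26;31m🬏[38;2;33;28;39m[48;2;30;26;36m🬂[38;2;33;28;39m[48;2;30;26;36m🬂[38;2;33;28;39m[48;2;30;26;36m🬂[38;2;33;28;39m[48;2;30;26;36m🬂[38;2;33;28;39m[48;2;30;26;36m🬂[0m
[38;2;27;24;33m[48;2;24;23;31m🬎[38;2;27;24;33m[48;2;24;23;31m🬎[38;2;27;24;33m[48;2;24;23;31m🬎[38;2;27;24;33m[48;2;24;23;31m🬎[38;2;27;24;33m[48;2;24;23;31m🬎[38;2;25;23;32m[48;2;36;20;4m🬲[38;2;36;20;4m[48;2;24;23;31m🬝[38;2;27;24;33m[48;2;24;23;31m🬎[38;2;27;24;33m[48;2;24;23;31m🬎[38;2;27;24;33m[48;2;24;23;31m🬎[38;2;27;24;33m[48;2;24;23;31m🬎[38;2;27;24;33m[48;2;24;23;31m🬎[0m
[38;2;21;20;29m[48;2;19;19;27m🬎[38;2;21;20;29m[48;2;19;19;27m🬎[38;2;21;20;29m[48;2;19;19;27m🬎[38;2;21;20;29m[48;2;19;19;27m🬎[38;2;21;20;29m[48;2;19;19;27m🬎[38;2;21;20;29m[48;2;19;19;27m🬎[38;2;21;20;29m[48;2;19;19;27m🬎[38;2;21;20;29m[48;2;19;19;27m🬎[38;2;21;20;29m[48;2;19;19;27m🬎[38;2;21;20;29m[48;2;19;19;27m🬎[38;2;21;20;29m[48;2;19;19;27m🬎[38;2;21;20;29m[48;2;19;19;27m🬎[0m
[38;2;17;18;25m[48;2;14;16;23m🬂[38;2;17;18;25m[48;2;14;16;23m🬂[38;2;17;18;25m[48;2;14;16;23m🬂[38;2;17;18;25m[48;2;14;16;23m🬂[38;2;17;18;25m[48;2;14;16;23m🬂[38;2;17;18;25m[48;2;14;16;23m🬂[38;2;17;18;25m[48;2;14;16;23m🬂[38;2;17;18;25m[48;2;14;16;23m🬂[38;2;17;18;25m[48;2;14;16;23m🬂[38;2;17;18;25m[48;2;14;16;23m🬂[38;2;17;18;25m[48;2;14;16;23m🬂[38;2;17;18;25m[48;2;14;16;23m🬂[0m
</frame>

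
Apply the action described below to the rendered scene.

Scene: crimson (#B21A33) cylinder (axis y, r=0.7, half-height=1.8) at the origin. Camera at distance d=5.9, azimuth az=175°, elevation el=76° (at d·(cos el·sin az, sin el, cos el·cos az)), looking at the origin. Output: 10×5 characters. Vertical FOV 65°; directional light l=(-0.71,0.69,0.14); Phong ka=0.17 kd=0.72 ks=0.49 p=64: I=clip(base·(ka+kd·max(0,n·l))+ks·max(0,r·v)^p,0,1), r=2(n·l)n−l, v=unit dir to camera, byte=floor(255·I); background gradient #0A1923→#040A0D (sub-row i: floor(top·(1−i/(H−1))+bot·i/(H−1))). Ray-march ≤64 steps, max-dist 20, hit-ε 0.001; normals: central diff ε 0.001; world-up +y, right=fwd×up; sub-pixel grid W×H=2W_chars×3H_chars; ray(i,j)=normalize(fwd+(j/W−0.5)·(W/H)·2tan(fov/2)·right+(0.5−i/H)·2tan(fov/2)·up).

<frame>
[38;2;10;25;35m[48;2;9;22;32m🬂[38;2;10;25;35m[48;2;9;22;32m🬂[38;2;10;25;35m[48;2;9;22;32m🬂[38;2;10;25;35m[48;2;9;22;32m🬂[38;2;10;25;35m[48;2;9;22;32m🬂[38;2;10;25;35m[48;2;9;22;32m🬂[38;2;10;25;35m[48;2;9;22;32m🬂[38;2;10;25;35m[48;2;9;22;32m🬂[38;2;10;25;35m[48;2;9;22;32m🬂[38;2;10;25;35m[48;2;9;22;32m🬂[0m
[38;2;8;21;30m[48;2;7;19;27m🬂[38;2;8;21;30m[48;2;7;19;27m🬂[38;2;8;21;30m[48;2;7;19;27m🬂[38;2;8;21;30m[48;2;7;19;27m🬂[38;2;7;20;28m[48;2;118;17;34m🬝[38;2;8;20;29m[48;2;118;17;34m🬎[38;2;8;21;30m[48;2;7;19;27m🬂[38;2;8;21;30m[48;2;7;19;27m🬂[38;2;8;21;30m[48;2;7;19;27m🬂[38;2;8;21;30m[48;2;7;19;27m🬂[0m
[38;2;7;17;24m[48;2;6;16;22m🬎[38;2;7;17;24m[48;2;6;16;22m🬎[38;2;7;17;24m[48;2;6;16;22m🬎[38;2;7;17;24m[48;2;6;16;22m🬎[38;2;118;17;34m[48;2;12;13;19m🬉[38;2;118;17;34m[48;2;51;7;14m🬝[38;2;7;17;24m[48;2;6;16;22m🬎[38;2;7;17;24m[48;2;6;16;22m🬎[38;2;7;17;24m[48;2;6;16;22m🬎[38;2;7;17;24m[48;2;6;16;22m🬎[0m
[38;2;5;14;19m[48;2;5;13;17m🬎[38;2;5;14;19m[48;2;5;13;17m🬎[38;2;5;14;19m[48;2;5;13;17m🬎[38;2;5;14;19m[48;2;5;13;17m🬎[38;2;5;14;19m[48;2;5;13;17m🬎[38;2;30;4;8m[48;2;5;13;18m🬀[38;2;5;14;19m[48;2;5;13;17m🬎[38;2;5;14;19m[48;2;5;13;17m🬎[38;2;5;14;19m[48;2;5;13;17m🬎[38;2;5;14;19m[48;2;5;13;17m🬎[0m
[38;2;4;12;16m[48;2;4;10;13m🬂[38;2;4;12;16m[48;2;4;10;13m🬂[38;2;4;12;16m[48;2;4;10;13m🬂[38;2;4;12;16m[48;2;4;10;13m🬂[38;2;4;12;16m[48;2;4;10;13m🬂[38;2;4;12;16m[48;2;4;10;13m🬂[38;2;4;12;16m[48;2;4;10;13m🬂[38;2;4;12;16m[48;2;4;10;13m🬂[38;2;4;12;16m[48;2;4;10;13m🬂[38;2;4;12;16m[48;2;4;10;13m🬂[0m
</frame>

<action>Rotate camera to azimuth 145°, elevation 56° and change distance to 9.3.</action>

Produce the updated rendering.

<frame>
[38;2;10;25;35m[48;2;9;22;32m🬂[38;2;10;25;35m[48;2;9;22;32m🬂[38;2;10;25;35m[48;2;9;22;32m🬂[38;2;10;25;35m[48;2;9;22;32m🬂[38;2;10;25;35m[48;2;9;22;32m🬂[38;2;10;25;35m[48;2;9;22;32m🬂[38;2;10;25;35m[48;2;9;22;32m🬂[38;2;10;25;35m[48;2;9;22;32m🬂[38;2;10;25;35m[48;2;9;22;32m🬂[38;2;10;25;35m[48;2;9;22;32m🬂[0m
[38;2;8;21;30m[48;2;7;19;27m🬂[38;2;8;21;30m[48;2;7;19;27m🬂[38;2;8;21;30m[48;2;7;19;27m🬂[38;2;8;21;30m[48;2;7;19;27m🬂[38;2;8;21;30m[48;2;7;19;27m🬂[38;2;8;21;30m[48;2;7;19;27m🬂[38;2;8;21;30m[48;2;7;19;27m🬂[38;2;8;21;30m[48;2;7;19;27m🬂[38;2;8;21;30m[48;2;7;19;27m🬂[38;2;8;21;30m[48;2;7;19;27m🬂[0m
[38;2;7;17;24m[48;2;6;16;22m🬎[38;2;7;17;24m[48;2;6;16;22m🬎[38;2;7;17;24m[48;2;6;16;22m🬎[38;2;7;17;24m[48;2;6;16;22m🬎[38;2;118;17;34m[48;2;6;16;23m🬁[38;2;118;17;34m[48;2;18;10;15m🬂[38;2;7;17;24m[48;2;6;16;22m🬎[38;2;7;17;24m[48;2;6;16;22m🬎[38;2;7;17;24m[48;2;6;16;22m🬎[38;2;7;17;24m[48;2;6;16;22m🬎[0m
[38;2;5;14;19m[48;2;5;13;17m🬎[38;2;5;14;19m[48;2;5;13;17m🬎[38;2;5;14;19m[48;2;5;13;17m🬎[38;2;5;14;19m[48;2;5;13;17m🬎[38;2;5;14;19m[48;2;5;13;17m🬎[38;2;30;4;8m[48;2;5;13;18m🬀[38;2;5;14;19m[48;2;5;13;17m🬎[38;2;5;14;19m[48;2;5;13;17m🬎[38;2;5;14;19m[48;2;5;13;17m🬎[38;2;5;14;19m[48;2;5;13;17m🬎[0m
[38;2;4;12;16m[48;2;4;10;13m🬂[38;2;4;12;16m[48;2;4;10;13m🬂[38;2;4;12;16m[48;2;4;10;13m🬂[38;2;4;12;16m[48;2;4;10;13m🬂[38;2;4;12;16m[48;2;4;10;13m🬂[38;2;4;12;16m[48;2;4;10;13m🬂[38;2;4;12;16m[48;2;4;10;13m🬂[38;2;4;12;16m[48;2;4;10;13m🬂[38;2;4;12;16m[48;2;4;10;13m🬂[38;2;4;12;16m[48;2;4;10;13m🬂[0m
</frame>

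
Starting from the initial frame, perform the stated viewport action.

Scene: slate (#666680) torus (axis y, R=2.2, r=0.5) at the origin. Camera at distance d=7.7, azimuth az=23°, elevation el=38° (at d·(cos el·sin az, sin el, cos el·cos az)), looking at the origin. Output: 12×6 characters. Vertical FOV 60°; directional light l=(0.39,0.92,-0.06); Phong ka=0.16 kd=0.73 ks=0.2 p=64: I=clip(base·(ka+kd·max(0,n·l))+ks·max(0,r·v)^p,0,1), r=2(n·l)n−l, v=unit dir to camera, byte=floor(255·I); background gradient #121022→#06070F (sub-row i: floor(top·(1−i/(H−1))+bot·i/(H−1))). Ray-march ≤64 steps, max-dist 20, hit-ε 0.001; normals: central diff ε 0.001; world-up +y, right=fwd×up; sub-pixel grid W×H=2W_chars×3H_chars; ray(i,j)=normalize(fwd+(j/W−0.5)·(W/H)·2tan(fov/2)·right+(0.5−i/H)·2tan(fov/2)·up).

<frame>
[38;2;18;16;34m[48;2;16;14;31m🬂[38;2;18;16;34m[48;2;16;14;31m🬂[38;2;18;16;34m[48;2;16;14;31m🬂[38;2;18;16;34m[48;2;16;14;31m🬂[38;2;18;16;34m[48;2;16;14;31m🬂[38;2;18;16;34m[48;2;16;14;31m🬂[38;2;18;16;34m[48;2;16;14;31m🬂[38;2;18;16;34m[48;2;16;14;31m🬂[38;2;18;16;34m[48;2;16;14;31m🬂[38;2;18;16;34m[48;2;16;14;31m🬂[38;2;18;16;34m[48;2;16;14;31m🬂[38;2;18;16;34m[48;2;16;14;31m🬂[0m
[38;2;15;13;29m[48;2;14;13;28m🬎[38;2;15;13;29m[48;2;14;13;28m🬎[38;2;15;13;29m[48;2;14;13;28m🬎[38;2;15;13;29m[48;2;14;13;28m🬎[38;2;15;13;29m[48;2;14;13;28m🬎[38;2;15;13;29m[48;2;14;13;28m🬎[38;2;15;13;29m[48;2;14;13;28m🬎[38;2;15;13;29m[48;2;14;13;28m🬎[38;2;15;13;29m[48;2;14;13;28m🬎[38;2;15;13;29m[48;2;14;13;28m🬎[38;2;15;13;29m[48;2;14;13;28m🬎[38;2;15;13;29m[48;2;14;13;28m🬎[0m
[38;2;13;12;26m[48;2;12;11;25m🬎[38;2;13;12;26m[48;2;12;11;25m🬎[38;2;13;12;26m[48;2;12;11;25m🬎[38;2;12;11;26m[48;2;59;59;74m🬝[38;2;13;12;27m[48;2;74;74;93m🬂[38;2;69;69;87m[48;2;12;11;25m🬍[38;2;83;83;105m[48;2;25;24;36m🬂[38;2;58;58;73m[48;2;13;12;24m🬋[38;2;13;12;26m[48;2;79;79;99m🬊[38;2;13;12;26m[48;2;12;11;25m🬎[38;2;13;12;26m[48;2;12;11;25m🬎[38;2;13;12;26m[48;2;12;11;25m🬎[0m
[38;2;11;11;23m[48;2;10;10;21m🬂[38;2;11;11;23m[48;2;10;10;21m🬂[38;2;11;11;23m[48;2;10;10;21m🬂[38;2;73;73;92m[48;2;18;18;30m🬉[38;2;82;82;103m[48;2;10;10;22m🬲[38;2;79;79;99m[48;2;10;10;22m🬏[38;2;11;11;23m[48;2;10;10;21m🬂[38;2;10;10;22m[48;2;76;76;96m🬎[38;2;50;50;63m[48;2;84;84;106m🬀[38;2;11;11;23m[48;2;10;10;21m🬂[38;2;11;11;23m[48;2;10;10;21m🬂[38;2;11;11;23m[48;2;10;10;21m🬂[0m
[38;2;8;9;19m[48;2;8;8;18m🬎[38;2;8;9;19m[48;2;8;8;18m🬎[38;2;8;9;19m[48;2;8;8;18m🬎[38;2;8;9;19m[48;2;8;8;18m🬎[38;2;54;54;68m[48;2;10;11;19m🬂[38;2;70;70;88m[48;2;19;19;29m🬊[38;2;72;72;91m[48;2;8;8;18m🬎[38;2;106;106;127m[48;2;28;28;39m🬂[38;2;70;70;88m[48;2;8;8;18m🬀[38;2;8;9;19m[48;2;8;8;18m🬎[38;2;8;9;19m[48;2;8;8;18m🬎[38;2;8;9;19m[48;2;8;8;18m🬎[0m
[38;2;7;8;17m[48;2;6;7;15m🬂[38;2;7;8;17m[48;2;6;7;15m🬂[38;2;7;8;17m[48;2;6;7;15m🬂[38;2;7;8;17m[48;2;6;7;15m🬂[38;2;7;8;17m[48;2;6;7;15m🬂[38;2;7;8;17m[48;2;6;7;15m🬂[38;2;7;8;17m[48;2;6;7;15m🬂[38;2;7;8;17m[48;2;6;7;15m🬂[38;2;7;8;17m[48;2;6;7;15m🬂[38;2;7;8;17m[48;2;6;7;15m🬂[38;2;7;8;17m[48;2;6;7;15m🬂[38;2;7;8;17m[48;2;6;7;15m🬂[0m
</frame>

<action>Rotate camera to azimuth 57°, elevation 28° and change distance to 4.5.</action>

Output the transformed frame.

<frame>
[38;2;18;16;34m[48;2;16;14;31m🬂[38;2;18;16;34m[48;2;16;14;31m🬂[38;2;18;16;34m[48;2;16;14;31m🬂[38;2;18;16;34m[48;2;16;14;31m🬂[38;2;18;16;34m[48;2;16;14;31m🬂[38;2;18;16;34m[48;2;16;14;31m🬂[38;2;18;16;34m[48;2;16;14;31m🬂[38;2;18;16;34m[48;2;16;14;31m🬂[38;2;18;16;34m[48;2;16;14;31m🬂[38;2;18;16;34m[48;2;16;14;31m🬂[38;2;18;16;34m[48;2;16;14;31m🬂[38;2;18;16;34m[48;2;16;14;31m🬂[0m
[38;2;15;13;29m[48;2;14;13;28m🬎[38;2;15;13;29m[48;2;14;13;28m🬎[38;2;15;13;29m[48;2;14;13;28m🬎[38;2;15;13;29m[48;2;14;13;28m🬎[38;2;15;13;29m[48;2;14;13;28m🬎[38;2;15;13;29m[48;2;14;13;28m🬎[38;2;15;13;29m[48;2;14;13;28m🬎[38;2;15;13;29m[48;2;14;13;28m🬎[38;2;15;13;29m[48;2;14;13;28m🬎[38;2;15;13;29m[48;2;14;13;28m🬎[38;2;15;13;29m[48;2;14;13;28m🬎[38;2;15;13;29m[48;2;14;13;28m🬎[0m
[38;2;13;12;26m[48;2;12;11;25m🬎[38;2;12;11;26m[48;2;80;80;100m🬝[38;2;13;12;26m[48;2;84;84;106m🬆[38;2;31;30;44m[48;2;80;80;100m🬟[38;2;77;77;96m[48;2;20;20;25m🬎[38;2;113;113;134m[48;2;28;27;40m🬂[38;2;78;78;97m[48;2;22;21;32m🬂[38;2;75;75;94m[48;2;24;23;32m🬂[38;2;71;71;90m[48;2;24;24;31m🬊[38;2;19;19;31m[48;2;66;66;83m🬒[38;2;13;12;26m[48;2;81;81;102m🬎[38;2;13;12;26m[48;2;12;11;25m🬎[0m
[38;2;10;10;22m[48;2;49;49;62m🬝[38;2;74;74;94m[48;2;83;83;105m▌[38;2;69;69;87m[48;2;82;82;103m🬉[38;2;72;72;90m[48;2;16;16;27m🬏[38;2;11;11;23m[48;2;10;10;21m🬂[38;2;11;11;23m[48;2;10;10;21m🬂[38;2;11;11;23m[48;2;10;10;21m🬂[38;2;11;11;23m[48;2;10;10;21m🬂[38;2;11;11;23m[48;2;10;10;21m🬂[38;2;22;22;31m[48;2;62;62;78m🬆[38;2;71;71;90m[48;2;86;86;108m🬄[38;2;86;86;108m[48;2;10;10;22m🬲[0m
[38;2;45;45;57m[48;2;8;8;18m🬁[38;2;73;73;92m[48;2;56;56;70m🬊[38;2;82;82;103m[48;2;74;74;92m🬎[38;2;85;85;107m[48;2;81;81;102m🬌[38;2;73;73;92m[48;2;85;85;107m🬂[38;2;9;9;20m[48;2;86;86;108m🬂[38;2;9;9;20m[48;2;86;86;108m🬂[38;2;9;9;20m[48;2;84;84;105m🬀[38;2;77;77;96m[48;2;90;90;112m🬂[38;2;85;85;107m[48;2;89;89;111m🬟[38;2;89;89;111m[48;2;81;81;103m🬎[38;2;77;77;97m[48;2;8;8;18m🬕[0m
[38;2;7;8;17m[48;2;6;7;15m🬂[38;2;46;46;58m[48;2;6;7;15m🬁[38;2;54;54;68m[48;2;16;17;24m🬎[38;2;68;68;85m[48;2;45;45;56m🬎[38;2;75;75;94m[48;2;57;57;71m🬎[38;2;79;79;99m[48;2;63;63;79m🬎[38;2;87;87;109m[48;2;71;71;89m🬂[38;2;89;89;111m[48;2;70;70;89m🬂[38;2;79;79;99m[48;2;60;60;76m🬎[38;2;74;74;93m[48;2;47;47;60m🬎[38;2;65;65;82m[48;2;6;7;15m🬆[38;2;7;8;17m[48;2;6;7;15m🬂[0m
</frame>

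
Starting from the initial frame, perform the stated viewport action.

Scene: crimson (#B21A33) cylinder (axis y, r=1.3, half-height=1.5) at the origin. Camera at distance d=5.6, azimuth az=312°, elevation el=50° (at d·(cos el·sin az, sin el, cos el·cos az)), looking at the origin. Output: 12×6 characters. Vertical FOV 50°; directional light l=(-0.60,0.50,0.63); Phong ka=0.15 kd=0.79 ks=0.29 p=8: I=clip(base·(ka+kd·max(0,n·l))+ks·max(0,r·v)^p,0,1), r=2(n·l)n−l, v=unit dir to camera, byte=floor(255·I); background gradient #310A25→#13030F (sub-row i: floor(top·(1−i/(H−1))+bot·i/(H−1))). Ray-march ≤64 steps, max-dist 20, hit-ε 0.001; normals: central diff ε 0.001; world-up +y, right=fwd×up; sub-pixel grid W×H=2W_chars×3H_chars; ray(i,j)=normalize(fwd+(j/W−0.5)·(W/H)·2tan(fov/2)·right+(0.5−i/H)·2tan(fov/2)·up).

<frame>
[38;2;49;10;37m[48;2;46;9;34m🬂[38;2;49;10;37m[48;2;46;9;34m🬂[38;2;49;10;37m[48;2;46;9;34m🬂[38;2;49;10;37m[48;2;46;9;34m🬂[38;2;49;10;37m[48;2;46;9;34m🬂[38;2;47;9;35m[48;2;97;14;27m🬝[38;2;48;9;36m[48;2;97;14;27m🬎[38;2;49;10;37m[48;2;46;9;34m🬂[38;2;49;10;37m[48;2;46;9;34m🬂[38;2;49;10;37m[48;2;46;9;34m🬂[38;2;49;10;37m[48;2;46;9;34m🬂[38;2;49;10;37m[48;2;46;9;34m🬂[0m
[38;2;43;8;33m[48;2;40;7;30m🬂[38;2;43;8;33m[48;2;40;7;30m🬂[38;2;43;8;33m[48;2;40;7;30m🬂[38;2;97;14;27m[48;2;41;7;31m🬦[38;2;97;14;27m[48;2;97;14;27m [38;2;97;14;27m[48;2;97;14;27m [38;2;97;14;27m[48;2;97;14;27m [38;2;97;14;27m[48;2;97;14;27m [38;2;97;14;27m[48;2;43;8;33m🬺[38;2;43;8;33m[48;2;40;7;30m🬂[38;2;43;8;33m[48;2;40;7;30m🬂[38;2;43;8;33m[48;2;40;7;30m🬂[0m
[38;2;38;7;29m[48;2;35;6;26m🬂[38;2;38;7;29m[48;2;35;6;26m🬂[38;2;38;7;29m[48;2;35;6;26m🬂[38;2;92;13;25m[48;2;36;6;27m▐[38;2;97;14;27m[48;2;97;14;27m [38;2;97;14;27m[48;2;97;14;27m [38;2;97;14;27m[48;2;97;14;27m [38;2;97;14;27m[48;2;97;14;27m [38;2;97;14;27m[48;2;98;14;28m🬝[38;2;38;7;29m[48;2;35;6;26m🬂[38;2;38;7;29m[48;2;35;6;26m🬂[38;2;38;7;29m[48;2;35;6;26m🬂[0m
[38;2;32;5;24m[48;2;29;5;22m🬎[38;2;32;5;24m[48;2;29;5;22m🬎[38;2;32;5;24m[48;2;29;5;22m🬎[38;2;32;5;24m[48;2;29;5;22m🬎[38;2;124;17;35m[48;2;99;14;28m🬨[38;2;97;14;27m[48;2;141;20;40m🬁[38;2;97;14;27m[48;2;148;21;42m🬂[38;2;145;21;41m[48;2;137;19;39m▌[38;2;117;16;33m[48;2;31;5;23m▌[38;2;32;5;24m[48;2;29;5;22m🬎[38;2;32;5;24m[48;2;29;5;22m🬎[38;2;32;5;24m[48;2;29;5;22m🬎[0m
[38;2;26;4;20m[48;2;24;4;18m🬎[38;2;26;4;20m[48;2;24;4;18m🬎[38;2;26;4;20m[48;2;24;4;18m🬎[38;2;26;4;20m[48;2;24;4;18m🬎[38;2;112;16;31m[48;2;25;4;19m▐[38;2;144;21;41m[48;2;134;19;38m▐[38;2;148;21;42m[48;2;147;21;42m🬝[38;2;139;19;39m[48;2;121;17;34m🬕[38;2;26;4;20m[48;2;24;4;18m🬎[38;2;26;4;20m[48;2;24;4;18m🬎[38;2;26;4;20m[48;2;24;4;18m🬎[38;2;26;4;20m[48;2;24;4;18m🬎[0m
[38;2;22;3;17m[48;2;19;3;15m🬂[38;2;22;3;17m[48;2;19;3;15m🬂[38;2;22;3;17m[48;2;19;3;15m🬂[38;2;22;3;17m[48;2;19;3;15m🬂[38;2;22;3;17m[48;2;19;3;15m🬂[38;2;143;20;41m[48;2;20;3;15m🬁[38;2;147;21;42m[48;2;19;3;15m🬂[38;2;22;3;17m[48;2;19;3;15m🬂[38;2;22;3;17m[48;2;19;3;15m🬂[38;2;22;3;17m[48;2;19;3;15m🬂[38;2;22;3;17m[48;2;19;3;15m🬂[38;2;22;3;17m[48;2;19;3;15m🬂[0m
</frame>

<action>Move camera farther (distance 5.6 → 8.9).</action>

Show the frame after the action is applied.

<frame>
[38;2;49;10;37m[48;2;46;9;34m🬂[38;2;49;10;37m[48;2;46;9;34m🬂[38;2;49;10;37m[48;2;46;9;34m🬂[38;2;49;10;37m[48;2;46;9;34m🬂[38;2;49;10;37m[48;2;46;9;34m🬂[38;2;49;10;37m[48;2;46;9;34m🬂[38;2;49;10;37m[48;2;46;9;34m🬂[38;2;49;10;37m[48;2;46;9;34m🬂[38;2;49;10;37m[48;2;46;9;34m🬂[38;2;49;10;37m[48;2;46;9;34m🬂[38;2;49;10;37m[48;2;46;9;34m🬂[38;2;49;10;37m[48;2;46;9;34m🬂[0m
[38;2;43;8;33m[48;2;40;7;30m🬂[38;2;43;8;33m[48;2;40;7;30m🬂[38;2;43;8;33m[48;2;40;7;30m🬂[38;2;43;8;33m[48;2;40;7;30m🬂[38;2;43;8;33m[48;2;40;7;30m🬂[38;2;41;7;31m[48;2;97;14;27m🬝[38;2;42;8;32m[48;2;97;14;27m🬎[38;2;43;8;33m[48;2;40;7;30m🬂[38;2;43;8;33m[48;2;40;7;30m🬂[38;2;43;8;33m[48;2;40;7;30m🬂[38;2;43;8;33m[48;2;40;7;30m🬂[38;2;43;8;33m[48;2;40;7;30m🬂[0m
[38;2;38;7;29m[48;2;35;6;26m🬂[38;2;38;7;29m[48;2;35;6;26m🬂[38;2;38;7;29m[48;2;35;6;26m🬂[38;2;38;7;29m[48;2;35;6;26m🬂[38;2;88;12;24m[48;2;36;6;27m▐[38;2;97;14;27m[48;2;97;14;27m [38;2;97;14;27m[48;2;97;14;27m [38;2;97;14;27m[48;2;87;12;24m🬝[38;2;38;7;29m[48;2;35;6;26m🬂[38;2;38;7;29m[48;2;35;6;26m🬂[38;2;38;7;29m[48;2;35;6;26m🬂[38;2;38;7;29m[48;2;35;6;26m🬂[0m
[38;2;32;5;24m[48;2;29;5;22m🬎[38;2;32;5;24m[48;2;29;5;22m🬎[38;2;32;5;24m[48;2;29;5;22m🬎[38;2;32;5;24m[48;2;29;5;22m🬎[38;2;32;5;24m[48;2;29;5;22m🬎[38;2;140;20;39m[48;2;115;16;32m▐[38;2;97;14;27m[48;2;146;21;41m🬀[38;2;127;18;36m[48;2;31;5;23m▌[38;2;32;5;24m[48;2;29;5;22m🬎[38;2;32;5;24m[48;2;29;5;22m🬎[38;2;32;5;24m[48;2;29;5;22m🬎[38;2;32;5;24m[48;2;29;5;22m🬎[0m
[38;2;26;4;20m[48;2;24;4;18m🬎[38;2;26;4;20m[48;2;24;4;18m🬎[38;2;26;4;20m[48;2;24;4;18m🬎[38;2;26;4;20m[48;2;24;4;18m🬎[38;2;26;4;20m[48;2;24;4;18m🬎[38;2;120;17;34m[48;2;25;4;19m🬂[38;2;146;21;41m[48;2;24;4;18m🬆[38;2;116;16;33m[48;2;25;4;19m🬀[38;2;26;4;20m[48;2;24;4;18m🬎[38;2;26;4;20m[48;2;24;4;18m🬎[38;2;26;4;20m[48;2;24;4;18m🬎[38;2;26;4;20m[48;2;24;4;18m🬎[0m
[38;2;22;3;17m[48;2;19;3;15m🬂[38;2;22;3;17m[48;2;19;3;15m🬂[38;2;22;3;17m[48;2;19;3;15m🬂[38;2;22;3;17m[48;2;19;3;15m🬂[38;2;22;3;17m[48;2;19;3;15m🬂[38;2;22;3;17m[48;2;19;3;15m🬂[38;2;22;3;17m[48;2;19;3;15m🬂[38;2;22;3;17m[48;2;19;3;15m🬂[38;2;22;3;17m[48;2;19;3;15m🬂[38;2;22;3;17m[48;2;19;3;15m🬂[38;2;22;3;17m[48;2;19;3;15m🬂[38;2;22;3;17m[48;2;19;3;15m🬂[0m
</frame>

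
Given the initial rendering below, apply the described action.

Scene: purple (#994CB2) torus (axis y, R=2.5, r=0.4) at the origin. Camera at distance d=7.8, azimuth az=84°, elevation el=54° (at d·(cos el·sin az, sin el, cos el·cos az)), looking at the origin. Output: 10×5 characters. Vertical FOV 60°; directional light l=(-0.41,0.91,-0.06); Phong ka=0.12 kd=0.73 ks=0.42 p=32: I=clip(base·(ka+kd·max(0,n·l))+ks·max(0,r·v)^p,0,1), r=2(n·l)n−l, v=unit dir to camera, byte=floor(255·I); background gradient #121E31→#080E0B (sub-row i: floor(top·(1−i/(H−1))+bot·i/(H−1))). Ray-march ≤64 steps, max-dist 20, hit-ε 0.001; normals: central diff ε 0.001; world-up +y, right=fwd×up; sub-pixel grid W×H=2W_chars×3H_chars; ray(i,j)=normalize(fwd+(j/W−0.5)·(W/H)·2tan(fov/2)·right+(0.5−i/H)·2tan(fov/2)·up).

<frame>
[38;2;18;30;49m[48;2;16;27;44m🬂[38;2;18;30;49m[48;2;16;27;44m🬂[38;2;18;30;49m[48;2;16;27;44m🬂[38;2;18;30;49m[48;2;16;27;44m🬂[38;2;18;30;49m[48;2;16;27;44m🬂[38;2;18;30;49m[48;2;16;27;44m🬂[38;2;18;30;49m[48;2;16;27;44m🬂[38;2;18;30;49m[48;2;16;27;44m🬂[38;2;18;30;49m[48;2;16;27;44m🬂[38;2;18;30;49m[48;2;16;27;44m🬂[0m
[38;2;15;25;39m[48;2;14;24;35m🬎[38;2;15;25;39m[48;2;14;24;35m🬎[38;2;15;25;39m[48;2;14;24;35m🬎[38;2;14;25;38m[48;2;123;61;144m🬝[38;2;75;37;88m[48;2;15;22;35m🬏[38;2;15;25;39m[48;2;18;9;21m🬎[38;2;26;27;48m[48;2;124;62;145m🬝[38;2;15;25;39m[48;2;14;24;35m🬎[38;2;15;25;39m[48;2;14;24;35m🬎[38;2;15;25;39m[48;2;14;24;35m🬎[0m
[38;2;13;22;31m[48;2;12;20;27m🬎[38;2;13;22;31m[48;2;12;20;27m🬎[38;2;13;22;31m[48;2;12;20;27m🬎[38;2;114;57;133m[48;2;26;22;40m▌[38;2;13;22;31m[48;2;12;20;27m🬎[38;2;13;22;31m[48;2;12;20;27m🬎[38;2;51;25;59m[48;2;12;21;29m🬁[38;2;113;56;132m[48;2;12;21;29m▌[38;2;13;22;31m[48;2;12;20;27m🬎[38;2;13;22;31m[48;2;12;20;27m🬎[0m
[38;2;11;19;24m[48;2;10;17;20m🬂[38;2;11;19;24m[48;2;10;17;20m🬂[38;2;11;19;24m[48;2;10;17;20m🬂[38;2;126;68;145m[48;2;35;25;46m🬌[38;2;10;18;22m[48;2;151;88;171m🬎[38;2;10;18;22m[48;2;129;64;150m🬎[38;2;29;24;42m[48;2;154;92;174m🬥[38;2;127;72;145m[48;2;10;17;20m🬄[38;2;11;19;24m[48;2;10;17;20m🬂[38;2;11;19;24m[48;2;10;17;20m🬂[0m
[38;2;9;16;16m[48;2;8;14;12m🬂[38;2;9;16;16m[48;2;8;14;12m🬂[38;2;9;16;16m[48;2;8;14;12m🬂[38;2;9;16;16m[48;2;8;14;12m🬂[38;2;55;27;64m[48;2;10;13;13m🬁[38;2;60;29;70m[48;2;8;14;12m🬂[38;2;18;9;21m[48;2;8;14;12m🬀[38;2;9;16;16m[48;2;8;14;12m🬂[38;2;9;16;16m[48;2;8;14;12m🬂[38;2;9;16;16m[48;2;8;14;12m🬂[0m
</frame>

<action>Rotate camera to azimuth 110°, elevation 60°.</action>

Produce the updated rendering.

<frame>
[38;2;18;30;49m[48;2;16;27;44m🬂[38;2;18;30;49m[48;2;16;27;44m🬂[38;2;18;30;49m[48;2;16;27;44m🬂[38;2;18;30;49m[48;2;16;27;44m🬂[38;2;18;30;49m[48;2;16;27;44m🬂[38;2;18;30;49m[48;2;16;27;44m🬂[38;2;18;30;49m[48;2;16;27;44m🬂[38;2;18;30;49m[48;2;16;27;44m🬂[38;2;18;30;49m[48;2;16;27;44m🬂[38;2;18;30;49m[48;2;16;27;44m🬂[0m
[38;2;15;25;39m[48;2;14;24;35m🬎[38;2;15;25;39m[48;2;14;24;35m🬎[38;2;15;25;39m[48;2;14;24;35m🬎[38;2;14;25;38m[48;2;121;61;141m🬝[38;2;124;61;144m[48;2;25;23;42m🬇[38;2;130;68;149m[48;2;15;21;34m🬋[38;2;20;24;40m[48;2;145;85;164m🬝[38;2;15;25;39m[48;2;14;24;35m🬎[38;2;15;25;39m[48;2;14;24;35m🬎[38;2;15;25;39m[48;2;14;24;35m🬎[0m
[38;2;13;22;31m[48;2;12;20;27m🬎[38;2;13;22;31m[48;2;12;20;27m🬎[38;2;13;22;31m[48;2;12;20;27m🬎[38;2;126;66;145m[48;2;27;23;41m▌[38;2;13;22;31m[48;2;12;20;27m🬎[38;2;13;22;31m[48;2;12;20;27m🬎[38;2;12;21;29m[48;2;23;11;26m🬺[38;2;107;53;125m[48;2;12;21;29m▌[38;2;13;22;31m[48;2;12;20;27m🬎[38;2;13;22;31m[48;2;12;20;27m🬎[0m
[38;2;11;19;24m[48;2;10;17;20m🬂[38;2;11;19;24m[48;2;10;17;20m🬂[38;2;11;19;24m[48;2;10;17;20m🬂[38;2;119;63;138m[48;2;10;18;21m🬪[38;2;10;18;22m[48;2;134;70;154m🬎[38;2;10;18;22m[48;2;110;55;129m🬎[38;2;10;18;23m[48;2;117;60;136m🬆[38;2;122;64;140m[48;2;10;17;20m🬄[38;2;11;19;24m[48;2;10;17;20m🬂[38;2;11;19;24m[48;2;10;17;20m🬂[0m
[38;2;9;16;16m[48;2;8;14;12m🬂[38;2;9;16;16m[48;2;8;14;12m🬂[38;2;9;16;16m[48;2;8;14;12m🬂[38;2;9;16;16m[48;2;8;14;12m🬂[38;2;82;40;95m[48;2;15;15;19m🬁[38;2;89;44;104m[48;2;8;14;12m🬂[38;2;55;27;65m[48;2;8;14;12m🬀[38;2;9;16;16m[48;2;8;14;12m🬂[38;2;9;16;16m[48;2;8;14;12m🬂[38;2;9;16;16m[48;2;8;14;12m🬂[0m
</frame>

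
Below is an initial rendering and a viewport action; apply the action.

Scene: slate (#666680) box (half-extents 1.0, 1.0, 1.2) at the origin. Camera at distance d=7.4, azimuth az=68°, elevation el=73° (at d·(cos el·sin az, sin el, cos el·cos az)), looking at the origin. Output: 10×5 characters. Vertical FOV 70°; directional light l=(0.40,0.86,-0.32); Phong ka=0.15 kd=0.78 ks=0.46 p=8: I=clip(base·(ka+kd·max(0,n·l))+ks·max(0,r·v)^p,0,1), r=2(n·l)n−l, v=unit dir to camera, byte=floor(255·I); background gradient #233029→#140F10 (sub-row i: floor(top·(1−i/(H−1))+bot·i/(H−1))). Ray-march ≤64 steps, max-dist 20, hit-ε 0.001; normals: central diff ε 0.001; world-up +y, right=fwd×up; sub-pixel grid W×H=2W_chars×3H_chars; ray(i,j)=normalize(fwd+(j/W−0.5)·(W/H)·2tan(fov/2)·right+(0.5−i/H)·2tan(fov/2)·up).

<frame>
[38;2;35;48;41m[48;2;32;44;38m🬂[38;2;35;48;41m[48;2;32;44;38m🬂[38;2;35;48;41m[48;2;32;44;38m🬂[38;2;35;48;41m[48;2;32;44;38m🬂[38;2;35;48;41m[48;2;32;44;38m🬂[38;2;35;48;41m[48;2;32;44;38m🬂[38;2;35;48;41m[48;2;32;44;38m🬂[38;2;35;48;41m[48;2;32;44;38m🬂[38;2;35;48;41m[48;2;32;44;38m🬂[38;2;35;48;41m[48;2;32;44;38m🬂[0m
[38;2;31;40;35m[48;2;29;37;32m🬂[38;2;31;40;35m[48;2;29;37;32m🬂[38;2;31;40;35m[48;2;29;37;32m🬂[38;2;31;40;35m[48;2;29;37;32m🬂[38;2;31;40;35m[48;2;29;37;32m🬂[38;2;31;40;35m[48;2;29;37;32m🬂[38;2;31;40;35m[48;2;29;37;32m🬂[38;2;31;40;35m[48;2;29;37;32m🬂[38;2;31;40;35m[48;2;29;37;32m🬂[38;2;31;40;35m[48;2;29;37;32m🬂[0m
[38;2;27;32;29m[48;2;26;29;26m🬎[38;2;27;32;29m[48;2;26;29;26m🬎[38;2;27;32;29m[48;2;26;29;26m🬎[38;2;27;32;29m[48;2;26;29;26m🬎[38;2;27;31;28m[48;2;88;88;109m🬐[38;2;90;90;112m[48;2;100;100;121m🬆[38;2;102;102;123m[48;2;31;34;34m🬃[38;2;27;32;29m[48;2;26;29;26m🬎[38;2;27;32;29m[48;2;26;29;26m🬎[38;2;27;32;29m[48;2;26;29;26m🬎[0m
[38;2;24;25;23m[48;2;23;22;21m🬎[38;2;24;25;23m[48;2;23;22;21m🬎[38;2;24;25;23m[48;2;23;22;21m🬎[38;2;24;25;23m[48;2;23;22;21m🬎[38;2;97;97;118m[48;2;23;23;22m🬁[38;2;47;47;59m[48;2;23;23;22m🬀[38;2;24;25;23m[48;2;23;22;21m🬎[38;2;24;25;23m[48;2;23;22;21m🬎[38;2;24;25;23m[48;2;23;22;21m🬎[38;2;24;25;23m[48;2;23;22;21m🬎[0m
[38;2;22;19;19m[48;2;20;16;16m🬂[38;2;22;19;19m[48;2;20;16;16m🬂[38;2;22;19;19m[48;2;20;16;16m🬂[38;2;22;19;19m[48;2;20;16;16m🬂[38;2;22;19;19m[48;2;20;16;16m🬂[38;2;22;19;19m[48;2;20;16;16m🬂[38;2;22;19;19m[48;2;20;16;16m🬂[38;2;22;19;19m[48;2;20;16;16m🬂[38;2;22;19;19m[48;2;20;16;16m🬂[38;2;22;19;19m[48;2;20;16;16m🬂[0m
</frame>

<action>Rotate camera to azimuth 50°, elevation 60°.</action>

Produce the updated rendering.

<frame>
[38;2;35;48;41m[48;2;32;44;38m🬂[38;2;35;48;41m[48;2;32;44;38m🬂[38;2;35;48;41m[48;2;32;44;38m🬂[38;2;35;48;41m[48;2;32;44;38m🬂[38;2;35;48;41m[48;2;32;44;38m🬂[38;2;35;48;41m[48;2;32;44;38m🬂[38;2;35;48;41m[48;2;32;44;38m🬂[38;2;35;48;41m[48;2;32;44;38m🬂[38;2;35;48;41m[48;2;32;44;38m🬂[38;2;35;48;41m[48;2;32;44;38m🬂[0m
[38;2;31;40;35m[48;2;29;37;32m🬂[38;2;31;40;35m[48;2;29;37;32m🬂[38;2;31;40;35m[48;2;29;37;32m🬂[38;2;31;40;35m[48;2;29;37;32m🬂[38;2;31;40;35m[48;2;29;37;32m🬂[38;2;31;40;35m[48;2;29;37;32m🬂[38;2;31;40;35m[48;2;29;37;32m🬂[38;2;31;40;35m[48;2;29;37;32m🬂[38;2;31;40;35m[48;2;29;37;32m🬂[38;2;31;40;35m[48;2;29;37;32m🬂[0m
[38;2;27;32;29m[48;2;26;29;26m🬎[38;2;27;32;29m[48;2;26;29;26m🬎[38;2;27;32;29m[48;2;26;29;26m🬎[38;2;27;32;29m[48;2;26;29;26m🬎[38;2;21;24;24m[48;2;85;85;107m🬐[38;2;88;88;110m[48;2;47;47;59m🬝[38;2;95;95;116m[48;2;31;34;34m🬃[38;2;27;32;29m[48;2;26;29;26m🬎[38;2;27;32;29m[48;2;26;29;26m🬎[38;2;27;32;29m[48;2;26;29;26m🬎[0m
[38;2;24;25;23m[48;2;23;22;21m🬎[38;2;24;25;23m[48;2;23;22;21m🬎[38;2;24;25;23m[48;2;23;22;21m🬎[38;2;24;25;23m[48;2;23;22;21m🬎[38;2;23;23;22m[48;2;15;15;19m🬺[38;2;47;47;59m[48;2;23;23;22m🬀[38;2;24;25;23m[48;2;23;22;21m🬎[38;2;24;25;23m[48;2;23;22;21m🬎[38;2;24;25;23m[48;2;23;22;21m🬎[38;2;24;25;23m[48;2;23;22;21m🬎[0m
[38;2;22;19;19m[48;2;20;16;16m🬂[38;2;22;19;19m[48;2;20;16;16m🬂[38;2;22;19;19m[48;2;20;16;16m🬂[38;2;22;19;19m[48;2;20;16;16m🬂[38;2;22;19;19m[48;2;20;16;16m🬂[38;2;22;19;19m[48;2;20;16;16m🬂[38;2;22;19;19m[48;2;20;16;16m🬂[38;2;22;19;19m[48;2;20;16;16m🬂[38;2;22;19;19m[48;2;20;16;16m🬂[38;2;22;19;19m[48;2;20;16;16m🬂[0m
</frame>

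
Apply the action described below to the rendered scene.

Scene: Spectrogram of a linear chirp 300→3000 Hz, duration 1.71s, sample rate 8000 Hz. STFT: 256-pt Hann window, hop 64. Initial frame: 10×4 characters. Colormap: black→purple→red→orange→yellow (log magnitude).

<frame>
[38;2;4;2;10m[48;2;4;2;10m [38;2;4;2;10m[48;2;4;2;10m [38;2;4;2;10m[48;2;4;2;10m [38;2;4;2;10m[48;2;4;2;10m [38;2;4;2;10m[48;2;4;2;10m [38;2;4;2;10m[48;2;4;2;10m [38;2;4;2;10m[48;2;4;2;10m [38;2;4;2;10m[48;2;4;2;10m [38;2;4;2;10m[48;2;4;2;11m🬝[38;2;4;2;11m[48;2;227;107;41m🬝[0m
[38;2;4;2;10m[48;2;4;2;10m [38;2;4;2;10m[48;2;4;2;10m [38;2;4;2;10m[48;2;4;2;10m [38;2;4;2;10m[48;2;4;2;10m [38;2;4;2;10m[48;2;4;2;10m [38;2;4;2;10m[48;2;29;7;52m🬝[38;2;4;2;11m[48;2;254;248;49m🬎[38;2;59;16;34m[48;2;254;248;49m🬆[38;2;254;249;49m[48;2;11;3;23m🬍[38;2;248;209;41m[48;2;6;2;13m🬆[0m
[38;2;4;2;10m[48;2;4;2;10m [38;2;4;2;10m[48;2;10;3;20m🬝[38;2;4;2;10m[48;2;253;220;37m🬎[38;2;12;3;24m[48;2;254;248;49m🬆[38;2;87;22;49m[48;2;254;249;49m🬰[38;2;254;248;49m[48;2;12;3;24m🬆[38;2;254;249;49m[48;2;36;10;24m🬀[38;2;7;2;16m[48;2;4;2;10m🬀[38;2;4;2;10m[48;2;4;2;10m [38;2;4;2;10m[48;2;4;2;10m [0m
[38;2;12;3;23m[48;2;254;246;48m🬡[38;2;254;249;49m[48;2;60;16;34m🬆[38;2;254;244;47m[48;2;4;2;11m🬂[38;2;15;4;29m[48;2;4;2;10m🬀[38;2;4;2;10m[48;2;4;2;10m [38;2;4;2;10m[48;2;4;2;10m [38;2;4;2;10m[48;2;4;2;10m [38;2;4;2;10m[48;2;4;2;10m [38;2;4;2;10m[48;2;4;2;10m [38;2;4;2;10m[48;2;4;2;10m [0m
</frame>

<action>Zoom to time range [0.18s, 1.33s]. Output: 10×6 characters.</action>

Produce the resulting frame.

<frame>
[38;2;4;2;10m[48;2;4;2;10m [38;2;4;2;10m[48;2;4;2;10m [38;2;4;2;10m[48;2;4;2;10m [38;2;4;2;10m[48;2;4;2;10m [38;2;4;2;10m[48;2;4;2;10m [38;2;4;2;10m[48;2;4;2;10m [38;2;4;2;10m[48;2;4;2;10m [38;2;4;2;10m[48;2;4;2;10m [38;2;4;2;10m[48;2;4;2;10m [38;2;4;2;10m[48;2;4;2;10m [0m
[38;2;4;2;10m[48;2;4;2;10m [38;2;4;2;10m[48;2;4;2;10m [38;2;4;2;10m[48;2;4;2;10m [38;2;4;2;10m[48;2;4;2;10m [38;2;4;2;10m[48;2;4;2;10m [38;2;4;2;10m[48;2;4;2;10m [38;2;4;2;10m[48;2;4;2;10m [38;2;4;2;10m[48;2;4;2;10m [38;2;4;2;10m[48;2;4;2;10m [38;2;4;2;10m[48;2;4;2;11m🬝[0m
[38;2;4;2;10m[48;2;4;2;10m [38;2;4;2;10m[48;2;4;2;10m [38;2;4;2;10m[48;2;4;2;10m [38;2;4;2;10m[48;2;4;2;10m [38;2;4;2;10m[48;2;4;2;10m [38;2;4;2;10m[48;2;4;2;10m [38;2;4;2;10m[48;2;8;3;18m🬝[38;2;11;3;22m[48;2;254;249;49m🬝[38;2;30;8;31m[48;2;254;249;49m🬎[38;2;72;18;45m[48;2;254;249;49m🬡[0m
[38;2;4;2;10m[48;2;4;2;10m [38;2;4;2;10m[48;2;4;2;10m [38;2;4;2;10m[48;2;6;2;13m🬝[38;2;6;2;14m[48;2;212;77;62m🬝[38;2;12;3;23m[48;2;254;249;49m🬎[38;2;11;3;21m[48;2;253;226;40m🬂[38;2;247;213;47m[48;2;10;3;21m🬎[38;2;254;249;49m[48;2;16;4;31m🬂[38;2;241;135;21m[48;2;6;2;14m🬀[38;2;6;2;13m[48;2;4;2;10m🬀[0m
[38;2;6;2;14m[48;2;254;242;46m🬎[38;2;6;2;13m[48;2;239;199;56m🬂[38;2;254;247;48m[48;2;46;11;53m🬍[38;2;253;226;39m[48;2;8;2;17m🬆[38;2;254;248;49m[48;2;18;5;26m🬀[38;2;10;3;20m[48;2;4;2;10m🬀[38;2;4;2;11m[48;2;4;2;10m🬀[38;2;4;2;10m[48;2;4;2;10m [38;2;4;2;10m[48;2;4;2;10m [38;2;4;2;10m[48;2;4;2;10m [0m
[38;2;253;224;39m[48;2;5;2;13m🬂[38;2;21;5;38m[48;2;4;2;11m🬀[38;2;5;2;11m[48;2;4;2;10m🬀[38;2;4;2;10m[48;2;4;2;10m [38;2;4;2;10m[48;2;4;2;10m [38;2;4;2;10m[48;2;4;2;10m [38;2;4;2;10m[48;2;4;2;10m [38;2;4;2;10m[48;2;4;2;10m [38;2;4;2;10m[48;2;4;2;10m [38;2;4;2;10m[48;2;4;2;10m [0m
</frame>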